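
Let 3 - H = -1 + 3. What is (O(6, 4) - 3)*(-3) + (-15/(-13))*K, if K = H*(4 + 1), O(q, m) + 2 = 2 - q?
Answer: 426/13 ≈ 32.769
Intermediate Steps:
O(q, m) = -q (O(q, m) = -2 + (2 - q) = -q)
H = 1 (H = 3 - (-1 + 3) = 3 - 1*2 = 3 - 2 = 1)
K = 5 (K = 1*(4 + 1) = 1*5 = 5)
(O(6, 4) - 3)*(-3) + (-15/(-13))*K = (-1*6 - 3)*(-3) - 15/(-13)*5 = (-6 - 3)*(-3) - 15*(-1/13)*5 = -9*(-3) + (15/13)*5 = 27 + 75/13 = 426/13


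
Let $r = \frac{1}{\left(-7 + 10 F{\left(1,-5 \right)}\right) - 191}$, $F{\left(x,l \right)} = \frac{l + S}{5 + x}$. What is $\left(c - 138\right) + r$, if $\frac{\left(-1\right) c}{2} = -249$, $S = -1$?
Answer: $\frac{74879}{208} \approx 360.0$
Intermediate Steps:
$c = 498$ ($c = \left(-2\right) \left(-249\right) = 498$)
$F{\left(x,l \right)} = \frac{-1 + l}{5 + x}$ ($F{\left(x,l \right)} = \frac{l - 1}{5 + x} = \frac{-1 + l}{5 + x}$)
$r = - \frac{1}{208}$ ($r = \frac{1}{\left(-7 + 10 \frac{-1 - 5}{5 + 1}\right) - 191} = \frac{1}{\left(-7 + 10 \cdot \frac{1}{6} \left(-6\right)\right) - 191} = \frac{1}{\left(-7 + 10 \left(-1\right)\right) - 191} = \frac{1}{\left(-7 - 10\right) - 191} = \frac{1}{-17 - 191} = \frac{1}{-208} = - \frac{1}{208} \approx -0.0048077$)
$\left(c - 138\right) + r = \left(498 - 138\right) - \frac{1}{208} = 360 - \frac{1}{208} = \frac{74879}{208}$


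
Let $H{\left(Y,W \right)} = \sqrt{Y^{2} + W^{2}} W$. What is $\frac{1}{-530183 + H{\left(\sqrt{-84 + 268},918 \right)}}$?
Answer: $\frac{530183}{429244787903} + \frac{1836 \sqrt{210727}}{429244787903} \approx 3.1986 \cdot 10^{-6}$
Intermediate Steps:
$H{\left(Y,W \right)} = W \sqrt{W^{2} + Y^{2}}$ ($H{\left(Y,W \right)} = \sqrt{W^{2} + Y^{2}} W = W \sqrt{W^{2} + Y^{2}}$)
$\frac{1}{-530183 + H{\left(\sqrt{-84 + 268},918 \right)}} = \frac{1}{-530183 + 918 \sqrt{918^{2} + \left(\sqrt{-84 + 268}\right)^{2}}} = \frac{1}{-530183 + 918 \sqrt{842724 + \left(\sqrt{184}\right)^{2}}} = \frac{1}{-530183 + 918 \sqrt{842724 + \left(2 \sqrt{46}\right)^{2}}} = \frac{1}{-530183 + 918 \sqrt{842724 + 184}} = \frac{1}{-530183 + 918 \sqrt{842908}} = \frac{1}{-530183 + 918 \cdot 2 \sqrt{210727}} = \frac{1}{-530183 + 1836 \sqrt{210727}}$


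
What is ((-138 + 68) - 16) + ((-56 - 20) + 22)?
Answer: -140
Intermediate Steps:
((-138 + 68) - 16) + ((-56 - 20) + 22) = (-70 - 16) + (-76 + 22) = -86 - 54 = -140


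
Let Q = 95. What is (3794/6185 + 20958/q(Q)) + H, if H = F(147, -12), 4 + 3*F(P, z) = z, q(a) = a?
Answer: 76111156/352545 ≈ 215.89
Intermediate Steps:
F(P, z) = -4/3 + z/3
H = -16/3 (H = -4/3 + (⅓)*(-12) = -4/3 - 4 = -16/3 ≈ -5.3333)
(3794/6185 + 20958/q(Q)) + H = (3794/6185 + 20958/95) - 16/3 = 25997132/117515 - 16/3 = 76111156/352545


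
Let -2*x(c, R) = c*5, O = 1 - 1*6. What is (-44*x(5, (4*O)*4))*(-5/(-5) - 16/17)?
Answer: 550/17 ≈ 32.353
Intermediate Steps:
O = -5 (O = 1 - 6 = -5)
x(c, R) = -5*c/2 (x(c, R) = -c*5/2 = -5*c/2)
(-44*x(5, (4*O)*4))*(-5/(-5) - 16/17) = (-(-110)*5)*(-5/(-5) - 16/17) = (-44*(-25/2))*(-5*(-⅕) - 16*1/17) = 550*(1 - 16/17) = 550*(1/17) = 550/17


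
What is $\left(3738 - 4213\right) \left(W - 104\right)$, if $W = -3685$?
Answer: $1799775$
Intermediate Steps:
$\left(3738 - 4213\right) \left(W - 104\right) = \left(3738 - 4213\right) \left(-3685 - 104\right) = \left(-475\right) \left(-3789\right) = 1799775$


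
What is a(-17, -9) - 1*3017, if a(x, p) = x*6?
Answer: -3119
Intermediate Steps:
a(x, p) = 6*x
a(-17, -9) - 1*3017 = 6*(-17) - 1*3017 = -102 - 3017 = -3119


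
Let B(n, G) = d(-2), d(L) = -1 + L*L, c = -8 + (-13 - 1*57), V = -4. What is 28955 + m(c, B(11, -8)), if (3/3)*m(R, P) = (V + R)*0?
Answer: 28955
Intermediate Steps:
c = -78 (c = -8 + (-13 - 57) = -8 - 70 = -78)
d(L) = -1 + L**2
B(n, G) = 3 (B(n, G) = -1 + (-2)**2 = -1 + 4 = 3)
m(R, P) = 0 (m(R, P) = (-4 + R)*0 = 0)
28955 + m(c, B(11, -8)) = 28955 + 0 = 28955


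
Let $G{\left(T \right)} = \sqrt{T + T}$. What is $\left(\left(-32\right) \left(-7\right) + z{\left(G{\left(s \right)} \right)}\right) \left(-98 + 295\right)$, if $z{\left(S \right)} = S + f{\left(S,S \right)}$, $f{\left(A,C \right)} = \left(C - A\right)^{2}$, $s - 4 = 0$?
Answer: $44128 + 394 \sqrt{2} \approx 44685.0$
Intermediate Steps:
$s = 4$ ($s = 4 + 0 = 4$)
$G{\left(T \right)} = \sqrt{2} \sqrt{T}$ ($G{\left(T \right)} = \sqrt{2 T} = \sqrt{2} \sqrt{T}$)
$z{\left(S \right)} = S$ ($z{\left(S \right)} = S + \left(S - S\right)^{2} = S + 0^{2} = S + 0 = S$)
$\left(\left(-32\right) \left(-7\right) + z{\left(G{\left(s \right)} \right)}\right) \left(-98 + 295\right) = \left(\left(-32\right) \left(-7\right) + \sqrt{2} \sqrt{4}\right) \left(-98 + 295\right) = \left(224 + \sqrt{2} \cdot 2\right) 197 = \left(224 + 2 \sqrt{2}\right) 197 = 44128 + 394 \sqrt{2}$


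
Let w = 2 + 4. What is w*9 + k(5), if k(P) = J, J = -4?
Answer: 50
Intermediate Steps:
k(P) = -4
w = 6
w*9 + k(5) = 6*9 - 4 = 54 - 4 = 50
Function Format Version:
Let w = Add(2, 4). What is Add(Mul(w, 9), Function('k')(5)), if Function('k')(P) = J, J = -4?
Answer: 50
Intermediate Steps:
Function('k')(P) = -4
w = 6
Add(Mul(w, 9), Function('k')(5)) = Add(Mul(6, 9), -4) = Add(54, -4) = 50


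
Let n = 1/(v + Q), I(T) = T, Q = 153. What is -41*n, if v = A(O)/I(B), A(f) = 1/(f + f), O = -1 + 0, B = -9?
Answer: -738/2755 ≈ -0.26788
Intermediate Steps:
O = -1
A(f) = 1/(2*f)
v = 1/18 (v = ((½)/(-1))/(-9) = ((½)*(-1))*(-⅑) = -½*(-⅑) = 1/18 ≈ 0.055556)
n = 18/2755 (n = 1/(1/18 + 153) = 1/(2755/18) = 18/2755 ≈ 0.0065336)
-41*n = -41*18/2755 = -738/2755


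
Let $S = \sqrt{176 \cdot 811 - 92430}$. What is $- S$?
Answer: $- \sqrt{50306} \approx -224.29$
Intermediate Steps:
$S = \sqrt{50306}$ ($S = \sqrt{142736 - 92430} = \sqrt{50306} \approx 224.29$)
$- S = - \sqrt{50306}$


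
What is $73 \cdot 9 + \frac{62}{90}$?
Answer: $\frac{29596}{45} \approx 657.69$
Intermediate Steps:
$73 \cdot 9 + \frac{62}{90} = 657 + 62 \cdot \frac{1}{90} = 657 + \frac{31}{45} = \frac{29596}{45}$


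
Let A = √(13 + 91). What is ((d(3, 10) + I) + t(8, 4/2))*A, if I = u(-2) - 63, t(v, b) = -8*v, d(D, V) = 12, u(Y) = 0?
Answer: -230*√26 ≈ -1172.8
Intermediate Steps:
A = 2*√26 (A = √104 = 2*√26 ≈ 10.198)
I = -63 (I = 0 - 63 = -63)
((d(3, 10) + I) + t(8, 4/2))*A = ((12 - 63) - 8*8)*(2*√26) = (-51 - 64)*(2*√26) = -230*√26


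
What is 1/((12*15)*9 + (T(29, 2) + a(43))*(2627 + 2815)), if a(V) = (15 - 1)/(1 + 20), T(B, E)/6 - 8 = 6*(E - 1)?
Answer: 1/462376 ≈ 2.1627e-6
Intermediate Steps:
T(B, E) = 12 + 36*E (T(B, E) = 48 + 6*(6*(E - 1)) = 48 + 6*(6*(-1 + E)) = 48 + 6*(-6 + 6*E) = 48 + (-36 + 36*E) = 12 + 36*E)
a(V) = ⅔ (a(V) = 14/21 = 14*(1/21) = ⅔)
1/((12*15)*9 + (T(29, 2) + a(43))*(2627 + 2815)) = 1/((12*15)*9 + ((12 + 36*2) + ⅔)*(2627 + 2815)) = 1/(180*9 + ((12 + 72) + ⅔)*5442) = 1/(1620 + (84 + ⅔)*5442) = 1/(1620 + (254/3)*5442) = 1/(1620 + 460756) = 1/462376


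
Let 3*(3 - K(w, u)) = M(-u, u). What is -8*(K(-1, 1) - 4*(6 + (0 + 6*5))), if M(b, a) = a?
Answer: 3392/3 ≈ 1130.7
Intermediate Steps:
K(w, u) = 3 - u/3
-8*(K(-1, 1) - 4*(6 + (0 + 6*5))) = -8*((3 - ⅓*1) - 4*(6 + (0 + 6*5))) = -8*((3 - ⅓) - 4*(6 + (0 + 30))) = -8*(8/3 - 4*(6 + 30)) = -8*(8/3 - 4*36) = -8*(8/3 - 144) = -8*(-424/3) = 3392/3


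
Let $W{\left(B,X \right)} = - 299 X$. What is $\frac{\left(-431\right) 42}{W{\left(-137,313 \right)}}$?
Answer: $\frac{18102}{93587} \approx 0.19342$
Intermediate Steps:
$\frac{\left(-431\right) 42}{W{\left(-137,313 \right)}} = \frac{\left(-431\right) 42}{\left(-299\right) 313} = - \frac{18102}{-93587} = \left(-18102\right) \left(- \frac{1}{93587}\right) = \frac{18102}{93587}$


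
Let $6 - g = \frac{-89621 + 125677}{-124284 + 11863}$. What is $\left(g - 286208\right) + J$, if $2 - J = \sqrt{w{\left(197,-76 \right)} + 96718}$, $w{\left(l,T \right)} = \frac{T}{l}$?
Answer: $- \frac{32174854144}{112421} - \frac{\sqrt{3753513890}}{197} \approx -2.8651 \cdot 10^{5}$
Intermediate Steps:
$g = \frac{710582}{112421}$ ($g = 6 - \frac{-89621 + 125677}{-124284 + 11863} = 6 - \frac{36056}{-112421} = 6 - 36056 \left(- \frac{1}{112421}\right) = 6 - - \frac{36056}{112421} = 6 + \frac{36056}{112421} = \frac{710582}{112421} \approx 6.3207$)
$J = 2 - \frac{\sqrt{3753513890}}{197}$ ($J = 2 - \sqrt{- \frac{76}{197} + 96718} = 2 - \sqrt{\frac{19053370}{197}} = 2 - \frac{\sqrt{3753513890}}{197} \approx -308.99$)
$\left(g - 286208\right) + J = \left(\frac{710582}{112421} - 286208\right) + \left(2 - \frac{\sqrt{3753513890}}{197}\right) = - \frac{32175078986}{112421} + \left(2 - \frac{\sqrt{3753513890}}{197}\right) = - \frac{32174854144}{112421} - \frac{\sqrt{3753513890}}{197}$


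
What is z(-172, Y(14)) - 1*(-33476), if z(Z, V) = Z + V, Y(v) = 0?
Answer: 33304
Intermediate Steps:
z(Z, V) = V + Z
z(-172, Y(14)) - 1*(-33476) = (0 - 172) - 1*(-33476) = -172 + 33476 = 33304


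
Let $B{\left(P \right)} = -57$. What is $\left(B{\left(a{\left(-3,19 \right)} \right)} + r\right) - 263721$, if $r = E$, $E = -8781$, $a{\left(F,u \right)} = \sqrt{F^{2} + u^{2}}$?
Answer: $-272559$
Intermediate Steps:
$r = -8781$
$\left(B{\left(a{\left(-3,19 \right)} \right)} + r\right) - 263721 = \left(-57 - 8781\right) - 263721 = -8838 - 263721 = -272559$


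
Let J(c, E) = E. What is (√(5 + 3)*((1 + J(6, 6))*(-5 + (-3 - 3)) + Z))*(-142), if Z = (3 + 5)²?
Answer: 3692*√2 ≈ 5221.3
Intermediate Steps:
Z = 64 (Z = 8² = 64)
(√(5 + 3)*((1 + J(6, 6))*(-5 + (-3 - 3)) + Z))*(-142) = (√(5 + 3)*((1 + 6)*(-5 + (-3 - 3)) + 64))*(-142) = (√8*(7*(-5 - 6) + 64))*(-142) = ((2*√2)*(7*(-11) + 64))*(-142) = ((2*√2)*(-77 + 64))*(-142) = ((2*√2)*(-13))*(-142) = -26*√2*(-142) = 3692*√2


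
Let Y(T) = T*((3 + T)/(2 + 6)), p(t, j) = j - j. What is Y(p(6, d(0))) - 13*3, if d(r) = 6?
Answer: -39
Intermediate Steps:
p(t, j) = 0
Y(T) = T*(3/8 + T/8) (Y(T) = T*((3 + T)/8) = T*((3 + T)*(1/8)) = T*(3/8 + T/8))
Y(p(6, d(0))) - 13*3 = (1/8)*0*(3 + 0) - 13*3 = (1/8)*0*3 - 39 = 0 - 39 = -39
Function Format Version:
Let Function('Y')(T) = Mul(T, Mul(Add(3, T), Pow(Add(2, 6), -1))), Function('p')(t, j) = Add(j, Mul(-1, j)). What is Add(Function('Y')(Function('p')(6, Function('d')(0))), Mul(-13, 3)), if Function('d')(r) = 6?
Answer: -39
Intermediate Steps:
Function('p')(t, j) = 0
Function('Y')(T) = Mul(T, Add(Rational(3, 8), Mul(Rational(1, 8), T))) (Function('Y')(T) = Mul(T, Mul(Add(3, T), Pow(8, -1))) = Mul(T, Mul(Add(3, T), Rational(1, 8))) = Mul(T, Add(Rational(3, 8), Mul(Rational(1, 8), T))))
Add(Function('Y')(Function('p')(6, Function('d')(0))), Mul(-13, 3)) = Add(Mul(Rational(1, 8), 0, Add(3, 0)), Mul(-13, 3)) = Add(Mul(Rational(1, 8), 0, 3), -39) = Add(0, -39) = -39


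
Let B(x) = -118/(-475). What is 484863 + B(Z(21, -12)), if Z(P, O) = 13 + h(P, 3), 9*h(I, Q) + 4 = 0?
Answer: 230310043/475 ≈ 4.8486e+5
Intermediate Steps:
h(I, Q) = -4/9 (h(I, Q) = -4/9 + (⅑)*0 = -4/9 + 0 = -4/9)
Z(P, O) = 113/9 (Z(P, O) = 13 - 4/9 = 113/9)
B(x) = 118/475 (B(x) = -118*(-1/475) = 118/475)
484863 + B(Z(21, -12)) = 484863 + 118/475 = 230310043/475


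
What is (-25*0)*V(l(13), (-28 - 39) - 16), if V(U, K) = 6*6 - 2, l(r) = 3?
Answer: 0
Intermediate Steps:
V(U, K) = 34 (V(U, K) = 36 - 2 = 34)
(-25*0)*V(l(13), (-28 - 39) - 16) = -25*0*34 = 0*34 = 0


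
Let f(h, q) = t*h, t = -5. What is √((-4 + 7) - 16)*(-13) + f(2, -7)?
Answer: -10 - 13*I*√13 ≈ -10.0 - 46.872*I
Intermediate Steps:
f(h, q) = -5*h
√((-4 + 7) - 16)*(-13) + f(2, -7) = √((-4 + 7) - 16)*(-13) - 5*2 = √(3 - 16)*(-13) - 10 = √(-13)*(-13) - 10 = (I*√13)*(-13) - 10 = -13*I*√13 - 10 = -10 - 13*I*√13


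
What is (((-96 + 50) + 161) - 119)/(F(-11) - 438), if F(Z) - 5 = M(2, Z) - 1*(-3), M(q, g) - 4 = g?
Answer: 4/437 ≈ 0.0091533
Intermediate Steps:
M(q, g) = 4 + g
F(Z) = 12 + Z (F(Z) = 5 + ((4 + Z) - 1*(-3)) = 5 + ((4 + Z) + 3) = 5 + (7 + Z) = 12 + Z)
(((-96 + 50) + 161) - 119)/(F(-11) - 438) = (((-96 + 50) + 161) - 119)/((12 - 11) - 438) = ((-46 + 161) - 119)/(1 - 438) = (115 - 119)/(-437) = -4*(-1/437) = 4/437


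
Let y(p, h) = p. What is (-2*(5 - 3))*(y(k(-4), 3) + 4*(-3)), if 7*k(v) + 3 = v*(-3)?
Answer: 300/7 ≈ 42.857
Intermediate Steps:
k(v) = -3/7 - 3*v/7 (k(v) = -3/7 + (v*(-3))/7 = -3/7 + (-3*v)/7 = -3/7 - 3*v/7)
(-2*(5 - 3))*(y(k(-4), 3) + 4*(-3)) = (-2*(5 - 3))*((-3/7 - 3/7*(-4)) + 4*(-3)) = (-2*2)*((-3/7 + 12/7) - 12) = -4*(9/7 - 12) = -4*(-75/7) = 300/7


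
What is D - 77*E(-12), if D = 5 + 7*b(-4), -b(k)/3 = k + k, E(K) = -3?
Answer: 404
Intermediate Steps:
b(k) = -6*k (b(k) = -3*(k + k) = -6*k)
D = 173 (D = 5 + 7*(-6*(-4)) = 5 + 7*24 = 5 + 168 = 173)
D - 77*E(-12) = 173 - 77*(-3) = 173 + 231 = 404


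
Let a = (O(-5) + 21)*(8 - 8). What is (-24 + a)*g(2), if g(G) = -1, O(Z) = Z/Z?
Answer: 24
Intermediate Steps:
O(Z) = 1
a = 0 (a = (1 + 21)*(8 - 8) = 22*0 = 0)
(-24 + a)*g(2) = (-24 + 0)*(-1) = -24*(-1) = 24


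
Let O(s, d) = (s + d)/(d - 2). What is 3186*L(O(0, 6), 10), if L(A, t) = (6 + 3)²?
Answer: 258066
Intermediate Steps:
O(s, d) = (d + s)/(-2 + d)
L(A, t) = 81 (L(A, t) = 9² = 81)
3186*L(O(0, 6), 10) = 3186*81 = 258066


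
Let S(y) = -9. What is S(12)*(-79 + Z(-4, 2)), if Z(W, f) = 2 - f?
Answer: 711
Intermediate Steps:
S(12)*(-79 + Z(-4, 2)) = -9*(-79 + (2 - 1*2)) = -9*(-79 + (2 - 2)) = -9*(-79 + 0) = -9*(-79) = 711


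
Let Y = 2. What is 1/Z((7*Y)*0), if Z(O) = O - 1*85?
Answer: -1/85 ≈ -0.011765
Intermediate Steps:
Z(O) = -85 + O (Z(O) = O - 85 = -85 + O)
1/Z((7*Y)*0) = 1/(-85 + (7*2)*0) = 1/(-85 + 14*0) = 1/(-85 + 0) = 1/(-85) = -1/85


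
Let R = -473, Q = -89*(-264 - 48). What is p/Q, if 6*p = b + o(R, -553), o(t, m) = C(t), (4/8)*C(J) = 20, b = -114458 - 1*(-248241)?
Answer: 133823/166608 ≈ 0.80322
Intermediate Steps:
b = 133783 (b = -114458 + 248241 = 133783)
Q = 27768 (Q = -89*(-312) = 27768)
C(J) = 40 (C(J) = 2*20 = 40)
o(t, m) = 40
p = 133823/6 (p = (133783 + 40)/6 = (⅙)*133823 = 133823/6 ≈ 22304.)
p/Q = (133823/6)/27768 = (133823/6)*(1/27768) = 133823/166608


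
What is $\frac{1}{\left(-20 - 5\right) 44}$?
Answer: $- \frac{1}{1100} \approx -0.00090909$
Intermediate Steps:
$\frac{1}{\left(-20 - 5\right) 44} = \frac{1}{\left(-25\right) 44} = \frac{1}{-1100} = - \frac{1}{1100}$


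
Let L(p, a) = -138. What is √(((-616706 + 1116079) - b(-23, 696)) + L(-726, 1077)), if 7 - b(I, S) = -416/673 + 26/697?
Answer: √109848495925424134/469081 ≈ 706.56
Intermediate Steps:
b(I, S) = 3556021/469081 (b(I, S) = 7 - (-416/673 + 26/697) = 7 - 1*(-272454/469081) = 7 + 272454/469081 = 3556021/469081)
√(((-616706 + 1116079) - b(-23, 696)) + L(-726, 1077)) = √(((-616706 + 1116079) - 1*3556021/469081) - 138) = √((499373 - 3556021/469081) - 138) = √(234242830192/469081 - 138) = √(234178097014/469081) = √109848495925424134/469081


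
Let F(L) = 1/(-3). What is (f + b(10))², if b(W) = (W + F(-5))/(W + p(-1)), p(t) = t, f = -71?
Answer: 3564544/729 ≈ 4889.6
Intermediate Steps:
F(L) = -⅓
b(W) = (-⅓ + W)/(-1 + W) (b(W) = (W - ⅓)/(W - 1) = (-⅓ + W)/(-1 + W))
(f + b(10))² = (-71 + (-⅓ + 10)/(-1 + 10))² = (-71 + (29/3)/9)² = (-71 + (⅑)*(29/3))² = (-71 + 29/27)² = (-1888/27)² = 3564544/729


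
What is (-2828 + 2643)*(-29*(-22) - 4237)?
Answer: 665815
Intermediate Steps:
(-2828 + 2643)*(-29*(-22) - 4237) = -185*(638 - 4237) = -185*(-3599) = 665815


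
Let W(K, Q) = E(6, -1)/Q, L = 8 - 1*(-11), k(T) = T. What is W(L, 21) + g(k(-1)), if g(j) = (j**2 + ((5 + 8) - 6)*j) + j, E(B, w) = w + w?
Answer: -149/21 ≈ -7.0952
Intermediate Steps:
E(B, w) = 2*w
L = 19 (L = 8 + 11 = 19)
W(K, Q) = -2/Q (W(K, Q) = (2*(-1))/Q = -2/Q)
g(j) = j**2 + 8*j (g(j) = (j**2 + (13 - 6)*j) + j = (j**2 + 7*j) + j = j**2 + 8*j)
W(L, 21) + g(k(-1)) = -2/21 - (8 - 1) = -2*1/21 - 1*7 = -2/21 - 7 = -149/21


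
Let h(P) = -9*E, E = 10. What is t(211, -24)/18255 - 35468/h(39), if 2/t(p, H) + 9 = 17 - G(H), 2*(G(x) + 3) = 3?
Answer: 410063294/1040535 ≈ 394.09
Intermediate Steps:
G(x) = -3/2 (G(x) = -3 + (½)*3 = -3 + 3/2 = -3/2)
h(P) = -90 (h(P) = -9*10 = -90)
t(p, H) = 4/19 (t(p, H) = 2/(-9 + (17 - 1*(-3/2))) = 2/(-9 + (17 + 3/2)) = 2/(-9 + 37/2) = 2/(19/2) = 2*(2/19) = 4/19)
t(211, -24)/18255 - 35468/h(39) = (4/19)/18255 - 35468/(-90) = (4/19)*(1/18255) - 35468*(-1/90) = 4/346845 + 17734/45 = 410063294/1040535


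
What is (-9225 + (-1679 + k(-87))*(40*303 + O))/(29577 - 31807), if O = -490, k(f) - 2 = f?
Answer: 4104909/446 ≈ 9203.8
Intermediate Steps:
k(f) = 2 + f
(-9225 + (-1679 + k(-87))*(40*303 + O))/(29577 - 31807) = (-9225 + (-1679 + (2 - 87))*(40*303 - 490))/(29577 - 31807) = (-9225 + (-1679 - 85)*(12120 - 490))/(-2230) = (-9225 - 1764*11630)*(-1/2230) = (-9225 - 20515320)*(-1/2230) = -20524545*(-1/2230) = 4104909/446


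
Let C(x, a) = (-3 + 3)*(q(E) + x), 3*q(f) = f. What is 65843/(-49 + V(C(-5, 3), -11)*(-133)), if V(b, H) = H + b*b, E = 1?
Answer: 65843/1414 ≈ 46.565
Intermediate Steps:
q(f) = f/3
C(x, a) = 0 (C(x, a) = (-3 + 3)*((1/3)*1 + x) = 0*(1/3 + x) = 0)
V(b, H) = H + b**2
65843/(-49 + V(C(-5, 3), -11)*(-133)) = 65843/(-49 + (-11 + 0**2)*(-133)) = 65843/(-49 + (-11 + 0)*(-133)) = 65843/(-49 - 11*(-133)) = 65843/(-49 + 1463) = 65843/1414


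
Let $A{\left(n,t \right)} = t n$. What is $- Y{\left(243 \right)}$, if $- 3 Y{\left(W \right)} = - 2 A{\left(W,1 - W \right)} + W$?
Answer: $39285$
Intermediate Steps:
$A{\left(n,t \right)} = n t$
$Y{\left(W \right)} = - \frac{W}{3} + \frac{2 W \left(1 - W\right)}{3}$ ($Y{\left(W \right)} = - \frac{- 2 W \left(1 - W\right) + W}{3} = - \frac{W - 2 W \left(1 - W\right)}{3} = - \frac{W}{3} + \frac{2 W \left(1 - W\right)}{3}$)
$- Y{\left(243 \right)} = - \frac{243 \left(1 - 486\right)}{3} = - \frac{243 \left(-485\right)}{3} = \left(-1\right) \left(-39285\right) = 39285$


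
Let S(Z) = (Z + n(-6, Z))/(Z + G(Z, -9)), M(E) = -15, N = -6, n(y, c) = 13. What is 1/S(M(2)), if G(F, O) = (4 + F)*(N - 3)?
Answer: -42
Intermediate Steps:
G(F, O) = -36 - 9*F (G(F, O) = (4 + F)*(-6 - 3) = (4 + F)*(-9) = -36 - 9*F)
S(Z) = (13 + Z)/(-36 - 8*Z) (S(Z) = (Z + 13)/(Z + (-36 - 9*Z)) = (13 + Z)/(-36 - 8*Z))
1/S(M(2)) = 1/((-13 - 1*(-15))/(4*(9 + 2*(-15)))) = 1/((-13 + 15)/(4*(9 - 30))) = 1/((¼)*2/(-21)) = 1/((¼)*(-1/21)*2) = 1/(-1/42) = -42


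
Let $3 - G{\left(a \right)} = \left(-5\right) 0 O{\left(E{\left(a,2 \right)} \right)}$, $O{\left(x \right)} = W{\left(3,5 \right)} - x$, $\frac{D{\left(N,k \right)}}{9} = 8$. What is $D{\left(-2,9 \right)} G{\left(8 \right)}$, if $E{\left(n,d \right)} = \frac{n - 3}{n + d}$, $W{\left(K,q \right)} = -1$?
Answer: $216$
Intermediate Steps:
$D{\left(N,k \right)} = 72$ ($D{\left(N,k \right)} = 9 \cdot 8 = 72$)
$E{\left(n,d \right)} = \frac{-3 + n}{d + n}$
$O{\left(x \right)} = -1 - x$
$G{\left(a \right)} = 3$ ($G{\left(a \right)} = 3 - \left(-5\right) 0 \left(-1 - \frac{-3 + a}{2 + a}\right) = 3 - 0 \left(-1 - \frac{-3 + a}{2 + a}\right) = 3 - 0 = 3 + 0 = 3$)
$D{\left(-2,9 \right)} G{\left(8 \right)} = 72 \cdot 3 = 216$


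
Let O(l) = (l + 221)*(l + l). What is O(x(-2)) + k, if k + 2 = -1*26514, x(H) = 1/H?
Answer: -53473/2 ≈ -26737.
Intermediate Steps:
k = -26516 (k = -2 - 1*26514 = -2 - 26514 = -26516)
O(l) = 2*l*(221 + l) (O(l) = (221 + l)*(2*l) = 2*l*(221 + l))
O(x(-2)) + k = 2*(221 + 1/(-2))/(-2) - 26516 = 2*(-1/2)*(221 - 1/2) - 26516 = 2*(-1/2)*(441/2) - 26516 = -441/2 - 26516 = -53473/2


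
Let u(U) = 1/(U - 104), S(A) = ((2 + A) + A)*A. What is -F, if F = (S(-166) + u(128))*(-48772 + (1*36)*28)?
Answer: 15699083461/6 ≈ 2.6165e+9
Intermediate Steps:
S(A) = A*(2 + 2*A) (S(A) = (2 + 2*A)*A = A*(2 + 2*A))
u(U) = 1/(-104 + U)
F = -15699083461/6 (F = (2*(-166)*(1 - 166) + 1/(-104 + 128))*(-48772 + (1*36)*28) = (2*(-166)*(-165) + 1/24)*(-48772 + 36*28) = (54780 + 1/24)*(-48772 + 1008) = (1314721/24)*(-47764) = -15699083461/6 ≈ -2.6165e+9)
-F = -1*(-15699083461/6) = 15699083461/6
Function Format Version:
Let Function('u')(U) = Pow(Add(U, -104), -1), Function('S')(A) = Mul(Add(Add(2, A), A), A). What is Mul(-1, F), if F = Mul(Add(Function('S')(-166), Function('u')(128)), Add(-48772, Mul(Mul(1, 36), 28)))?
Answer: Rational(15699083461, 6) ≈ 2.6165e+9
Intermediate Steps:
Function('S')(A) = Mul(A, Add(2, Mul(2, A))) (Function('S')(A) = Mul(Add(2, Mul(2, A)), A) = Mul(A, Add(2, Mul(2, A))))
Function('u')(U) = Pow(Add(-104, U), -1)
F = Rational(-15699083461, 6) (F = Mul(Add(Mul(2, -166, Add(1, -166)), Pow(Add(-104, 128), -1)), Add(-48772, Mul(Mul(1, 36), 28))) = Mul(Add(Mul(2, -166, -165), Pow(24, -1)), Add(-48772, Mul(36, 28))) = Mul(Add(54780, Rational(1, 24)), Add(-48772, 1008)) = Mul(Rational(1314721, 24), -47764) = Rational(-15699083461, 6) ≈ -2.6165e+9)
Mul(-1, F) = Mul(-1, Rational(-15699083461, 6)) = Rational(15699083461, 6)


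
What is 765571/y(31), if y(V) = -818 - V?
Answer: -765571/849 ≈ -901.73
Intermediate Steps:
765571/y(31) = 765571/(-818 - 1*31) = 765571/(-818 - 31) = 765571/(-849) = 765571*(-1/849) = -765571/849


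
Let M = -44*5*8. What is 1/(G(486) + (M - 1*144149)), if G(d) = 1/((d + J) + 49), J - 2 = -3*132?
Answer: -141/20573168 ≈ -6.8536e-6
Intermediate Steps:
J = -394 (J = 2 - 3*132 = 2 - 396 = -394)
M = -1760 (M = -220*8 = -1760)
G(d) = 1/(-345 + d) (G(d) = 1/((d - 394) + 49) = 1/((-394 + d) + 49) = 1/(-345 + d))
1/(G(486) + (M - 1*144149)) = 1/(1/(-345 + 486) + (-1760 - 1*144149)) = 1/(1/141 + (-1760 - 144149)) = 1/(1/141 - 145909) = 1/(-20573168/141) = -141/20573168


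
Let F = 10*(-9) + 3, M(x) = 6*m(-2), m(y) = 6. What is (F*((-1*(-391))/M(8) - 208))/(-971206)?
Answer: -205813/11654472 ≈ -0.017660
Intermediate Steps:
M(x) = 36 (M(x) = 6*6 = 36)
F = -87 (F = -90 + 3 = -87)
(F*((-1*(-391))/M(8) - 208))/(-971206) = -87*(-1*(-391)/36 - 208)/(-971206) = -87*(391*(1/36) - 208)*(-1/971206) = -87*(391/36 - 208)*(-1/971206) = -87*(-7097/36)*(-1/971206) = (205813/12)*(-1/971206) = -205813/11654472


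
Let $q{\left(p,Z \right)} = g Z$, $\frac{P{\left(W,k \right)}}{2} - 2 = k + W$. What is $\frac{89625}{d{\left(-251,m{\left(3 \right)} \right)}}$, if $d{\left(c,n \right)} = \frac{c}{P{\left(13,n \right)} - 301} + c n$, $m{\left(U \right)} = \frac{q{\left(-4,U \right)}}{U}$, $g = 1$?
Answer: $- \frac{24109125}{67268} \approx -358.4$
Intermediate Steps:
$P{\left(W,k \right)} = 4 + 2 W + 2 k$ ($P{\left(W,k \right)} = 4 + 2 \left(k + W\right) = 4 + 2 \left(W + k\right) = 4 + \left(2 W + 2 k\right) = 4 + 2 W + 2 k$)
$q{\left(p,Z \right)} = Z$ ($q{\left(p,Z \right)} = 1 Z = Z$)
$m{\left(U \right)} = 1$ ($m{\left(U \right)} = \frac{U}{U} = 1$)
$d{\left(c,n \right)} = c n + \frac{c}{-271 + 2 n}$ ($d{\left(c,n \right)} = \frac{c}{\left(4 + 2 \cdot 13 + 2 n\right) - 301} + c n = \frac{c}{\left(4 + 26 + 2 n\right) - 301} + c n = \frac{c}{\left(30 + 2 n\right) - 301} + c n = \frac{c}{-271 + 2 n} + c n = c n + \frac{c}{-271 + 2 n}$)
$\frac{89625}{d{\left(-251,m{\left(3 \right)} \right)}} = \frac{89625}{\left(-251\right) \frac{1}{-271 + 2 \cdot 1} \left(1 - 271 + 2 \cdot 1^{2}\right)} = \frac{89625}{\left(-251\right) \frac{1}{-271 + 2} \left(1 - 271 + 2 \cdot 1\right)} = \frac{89625}{\left(-251\right) \frac{1}{-269} \left(1 - 271 + 2\right)} = \frac{89625}{\left(-251\right) \left(- \frac{1}{269}\right) \left(-268\right)} = \frac{89625}{- \frac{67268}{269}} = 89625 \left(- \frac{269}{67268}\right) = - \frac{24109125}{67268}$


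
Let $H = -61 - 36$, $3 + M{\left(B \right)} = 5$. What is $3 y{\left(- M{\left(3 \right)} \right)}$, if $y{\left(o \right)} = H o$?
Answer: $582$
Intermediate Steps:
$M{\left(B \right)} = 2$ ($M{\left(B \right)} = -3 + 5 = 2$)
$H = -97$ ($H = -61 - 36 = -97$)
$y{\left(o \right)} = - 97 o$
$3 y{\left(- M{\left(3 \right)} \right)} = 3 \left(- 97 \left(\left(-1\right) 2\right)\right) = 3 \left(\left(-97\right) \left(-2\right)\right) = 3 \cdot 194 = 582$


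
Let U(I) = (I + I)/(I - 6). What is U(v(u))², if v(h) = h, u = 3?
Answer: 4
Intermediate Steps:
U(I) = 2*I/(-6 + I) (U(I) = (2*I)/(-6 + I) = 2*I/(-6 + I))
U(v(u))² = (2*3/(-6 + 3))² = (2*3/(-3))² = (2*3*(-⅓))² = (-2)² = 4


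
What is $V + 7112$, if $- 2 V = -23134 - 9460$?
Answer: $23409$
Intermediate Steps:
$V = 16297$ ($V = - \frac{-23134 - 9460}{2} = \left(- \frac{1}{2}\right) \left(-32594\right) = 16297$)
$V + 7112 = 16297 + 7112 = 23409$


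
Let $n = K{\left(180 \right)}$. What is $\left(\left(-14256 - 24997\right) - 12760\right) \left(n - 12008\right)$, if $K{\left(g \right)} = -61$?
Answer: $627744897$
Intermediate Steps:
$n = -61$
$\left(\left(-14256 - 24997\right) - 12760\right) \left(n - 12008\right) = \left(\left(-14256 - 24997\right) - 12760\right) \left(-61 - 12008\right) = \left(\left(-14256 - 24997\right) - 12760\right) \left(-12069\right) = \left(-39253 - 12760\right) \left(-12069\right) = \left(-52013\right) \left(-12069\right) = 627744897$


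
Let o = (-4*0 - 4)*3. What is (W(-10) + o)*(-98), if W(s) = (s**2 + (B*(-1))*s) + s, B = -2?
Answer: -5684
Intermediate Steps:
W(s) = s**2 + 3*s (W(s) = (s**2 + (-2*(-1))*s) + s = (s**2 + 2*s) + s = s**2 + 3*s)
o = -12 (o = (0 - 4)*3 = -4*3 = -12)
(W(-10) + o)*(-98) = (-10*(3 - 10) - 12)*(-98) = (-10*(-7) - 12)*(-98) = (70 - 12)*(-98) = 58*(-98) = -5684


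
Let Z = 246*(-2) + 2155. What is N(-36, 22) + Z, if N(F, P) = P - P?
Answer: 1663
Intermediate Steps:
N(F, P) = 0
Z = 1663 (Z = -492 + 2155 = 1663)
N(-36, 22) + Z = 0 + 1663 = 1663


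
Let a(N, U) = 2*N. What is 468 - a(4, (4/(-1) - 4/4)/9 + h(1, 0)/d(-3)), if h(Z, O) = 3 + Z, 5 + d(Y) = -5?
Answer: 460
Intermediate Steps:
d(Y) = -10 (d(Y) = -5 - 5 = -10)
468 - a(4, (4/(-1) - 4/4)/9 + h(1, 0)/d(-3)) = 468 - 2*4 = 468 - 1*8 = 468 - 8 = 460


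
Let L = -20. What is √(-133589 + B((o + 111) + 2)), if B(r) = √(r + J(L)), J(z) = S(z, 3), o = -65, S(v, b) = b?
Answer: √(-133589 + √51) ≈ 365.49*I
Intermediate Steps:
J(z) = 3
B(r) = √(3 + r) (B(r) = √(r + 3) = √(3 + r))
√(-133589 + B((o + 111) + 2)) = √(-133589 + √(3 + ((-65 + 111) + 2))) = √(-133589 + √(3 + (46 + 2))) = √(-133589 + √(3 + 48)) = √(-133589 + √51)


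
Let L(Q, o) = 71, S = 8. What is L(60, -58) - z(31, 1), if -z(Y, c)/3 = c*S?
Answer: 95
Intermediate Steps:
z(Y, c) = -24*c (z(Y, c) = -3*c*8 = -24*c)
L(60, -58) - z(31, 1) = 71 - (-24) = 71 - 1*(-24) = 71 + 24 = 95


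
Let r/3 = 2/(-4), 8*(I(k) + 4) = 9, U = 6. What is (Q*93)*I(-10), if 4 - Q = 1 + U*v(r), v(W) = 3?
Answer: 32085/8 ≈ 4010.6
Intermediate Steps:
I(k) = -23/8 (I(k) = -4 + (1/8)*9 = -4 + 9/8 = -23/8)
r = -3/2 (r = 3*(2/(-4)) = 3*(2*(-1/4)) = 3*(-1/2) = -3/2 ≈ -1.5000)
Q = -15 (Q = 4 - (1 + 6*3) = 4 - (1 + 18) = 4 - 1*19 = 4 - 19 = -15)
(Q*93)*I(-10) = -15*93*(-23/8) = -1395*(-23/8) = 32085/8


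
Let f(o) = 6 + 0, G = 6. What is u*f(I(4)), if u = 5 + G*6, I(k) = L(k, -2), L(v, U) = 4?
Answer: 246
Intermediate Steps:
I(k) = 4
f(o) = 6
u = 41 (u = 5 + 6*6 = 5 + 36 = 41)
u*f(I(4)) = 41*6 = 246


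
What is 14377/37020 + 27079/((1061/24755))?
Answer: 24816025931897/39278220 ≈ 6.3180e+5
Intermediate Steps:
14377/37020 + 27079/((1061/24755)) = 14377*(1/37020) + 27079/((1061*(1/24755))) = 14377/37020 + 27079/(1061/24755) = 14377/37020 + 27079*(24755/1061) = 14377/37020 + 670340645/1061 = 24816025931897/39278220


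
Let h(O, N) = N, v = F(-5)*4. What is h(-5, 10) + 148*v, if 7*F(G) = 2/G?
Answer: -834/35 ≈ -23.829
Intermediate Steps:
F(G) = 2/(7*G) (F(G) = (2/G)/7 = 2/(7*G))
v = -8/35 (v = ((2/7)/(-5))*4 = ((2/7)*(-⅕))*4 = -2/35*4 = -8/35 ≈ -0.22857)
h(-5, 10) + 148*v = 10 + 148*(-8/35) = 10 - 1184/35 = -834/35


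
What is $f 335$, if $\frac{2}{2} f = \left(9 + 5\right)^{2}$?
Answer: $65660$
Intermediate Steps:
$f = 196$ ($f = \left(9 + 5\right)^{2} = 14^{2} = 196$)
$f 335 = 196 \cdot 335 = 65660$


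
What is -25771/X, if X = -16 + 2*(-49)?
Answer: 25771/114 ≈ 226.06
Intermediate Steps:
X = -114 (X = -16 - 98 = -114)
-25771/X = -25771/(-114) = -25771*(-1/114) = 25771/114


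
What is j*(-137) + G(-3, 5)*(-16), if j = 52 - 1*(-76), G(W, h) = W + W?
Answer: -17440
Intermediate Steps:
G(W, h) = 2*W
j = 128 (j = 52 + 76 = 128)
j*(-137) + G(-3, 5)*(-16) = 128*(-137) + (2*(-3))*(-16) = -17536 - 6*(-16) = -17536 + 96 = -17440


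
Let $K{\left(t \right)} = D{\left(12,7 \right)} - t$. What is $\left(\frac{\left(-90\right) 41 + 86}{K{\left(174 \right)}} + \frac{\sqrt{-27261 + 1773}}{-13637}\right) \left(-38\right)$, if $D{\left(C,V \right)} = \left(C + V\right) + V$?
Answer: $- \frac{34238}{37} + \frac{456 i \sqrt{177}}{13637} \approx -925.35 + 0.44487 i$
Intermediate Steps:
$D{\left(C,V \right)} = C + 2 V$
$K{\left(t \right)} = 26 - t$ ($K{\left(t \right)} = \left(12 + 2 \cdot 7\right) - t = \left(12 + 14\right) - t = 26 - t$)
$\left(\frac{\left(-90\right) 41 + 86}{K{\left(174 \right)}} + \frac{\sqrt{-27261 + 1773}}{-13637}\right) \left(-38\right) = \left(\frac{\left(-90\right) 41 + 86}{26 - 174} + \frac{\sqrt{-27261 + 1773}}{-13637}\right) \left(-38\right) = \left(\frac{-3690 + 86}{26 - 174} + \sqrt{-25488} \left(- \frac{1}{13637}\right)\right) \left(-38\right) = \left(- \frac{3604}{-148} + 12 i \sqrt{177} \left(- \frac{1}{13637}\right)\right) \left(-38\right) = \left(\left(-3604\right) \left(- \frac{1}{148}\right) - \frac{12 i \sqrt{177}}{13637}\right) \left(-38\right) = \left(\frac{901}{37} - \frac{12 i \sqrt{177}}{13637}\right) \left(-38\right) = - \frac{34238}{37} + \frac{456 i \sqrt{177}}{13637}$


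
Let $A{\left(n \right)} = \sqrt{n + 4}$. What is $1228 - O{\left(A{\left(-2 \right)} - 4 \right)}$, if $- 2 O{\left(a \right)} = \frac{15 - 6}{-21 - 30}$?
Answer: $\frac{41749}{34} \approx 1227.9$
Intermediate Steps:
$A{\left(n \right)} = \sqrt{4 + n}$
$O{\left(a \right)} = \frac{3}{34}$ ($O{\left(a \right)} = - \frac{\left(15 - 6\right) \frac{1}{-21 - 30}}{2} = - \frac{9 \frac{1}{-51}}{2} = - \frac{9 \left(- \frac{1}{51}\right)}{2} = \left(- \frac{1}{2}\right) \left(- \frac{3}{17}\right) = \frac{3}{34}$)
$1228 - O{\left(A{\left(-2 \right)} - 4 \right)} = 1228 - \frac{3}{34} = \frac{41749}{34}$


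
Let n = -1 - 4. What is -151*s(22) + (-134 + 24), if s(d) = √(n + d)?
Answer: -110 - 151*√17 ≈ -732.59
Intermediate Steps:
n = -5
s(d) = √(-5 + d)
-151*s(22) + (-134 + 24) = -151*√(-5 + 22) + (-134 + 24) = -151*√17 - 110 = -110 - 151*√17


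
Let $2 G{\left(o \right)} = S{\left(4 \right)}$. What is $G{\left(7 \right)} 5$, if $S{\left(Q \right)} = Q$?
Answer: $10$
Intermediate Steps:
$G{\left(o \right)} = 2$ ($G{\left(o \right)} = \frac{1}{2} \cdot 4 = 2$)
$G{\left(7 \right)} 5 = 2 \cdot 5 = 10$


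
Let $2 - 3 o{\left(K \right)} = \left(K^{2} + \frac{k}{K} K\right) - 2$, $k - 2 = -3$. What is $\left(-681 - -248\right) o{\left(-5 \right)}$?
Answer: $\frac{8660}{3} \approx 2886.7$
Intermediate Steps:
$k = -1$ ($k = 2 - 3 = -1$)
$o{\left(K \right)} = \frac{5}{3} - \frac{K^{2}}{3}$ ($o{\left(K \right)} = \frac{2}{3} - \frac{\left(K^{2} + - \frac{1}{K} K\right) - 2}{3} = \frac{2}{3} - \frac{\left(K^{2} - 1\right) - 2}{3} = \frac{2}{3} - \frac{\left(-1 + K^{2}\right) - 2}{3} = \frac{2}{3} - \frac{-3 + K^{2}}{3} = \frac{2}{3} - \left(-1 + \frac{K^{2}}{3}\right) = \frac{5}{3} - \frac{K^{2}}{3}$)
$\left(-681 - -248\right) o{\left(-5 \right)} = \left(-681 - -248\right) \left(\frac{5}{3} - \frac{\left(-5\right)^{2}}{3}\right) = \left(-681 + 248\right) \left(\frac{5}{3} - \frac{25}{3}\right) = - 433 \left(\frac{5}{3} - \frac{25}{3}\right) = \left(-433\right) \left(- \frac{20}{3}\right) = \frac{8660}{3}$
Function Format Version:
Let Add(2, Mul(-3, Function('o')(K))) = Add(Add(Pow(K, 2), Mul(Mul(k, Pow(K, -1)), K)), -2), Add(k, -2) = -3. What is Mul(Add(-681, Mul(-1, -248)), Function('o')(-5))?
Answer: Rational(8660, 3) ≈ 2886.7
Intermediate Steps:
k = -1 (k = Add(2, -3) = -1)
Function('o')(K) = Add(Rational(5, 3), Mul(Rational(-1, 3), Pow(K, 2))) (Function('o')(K) = Add(Rational(2, 3), Mul(Rational(-1, 3), Add(Add(Pow(K, 2), Mul(Mul(-1, Pow(K, -1)), K)), -2))) = Add(Rational(2, 3), Mul(Rational(-1, 3), Add(Add(Pow(K, 2), -1), -2))) = Add(Rational(2, 3), Mul(Rational(-1, 3), Add(Add(-1, Pow(K, 2)), -2))) = Add(Rational(2, 3), Mul(Rational(-1, 3), Add(-3, Pow(K, 2)))) = Add(Rational(2, 3), Add(1, Mul(Rational(-1, 3), Pow(K, 2)))) = Add(Rational(5, 3), Mul(Rational(-1, 3), Pow(K, 2))))
Mul(Add(-681, Mul(-1, -248)), Function('o')(-5)) = Mul(Add(-681, Mul(-1, -248)), Add(Rational(5, 3), Mul(Rational(-1, 3), Pow(-5, 2)))) = Mul(Add(-681, 248), Add(Rational(5, 3), Mul(Rational(-1, 3), 25))) = Mul(-433, Add(Rational(5, 3), Rational(-25, 3))) = Mul(-433, Rational(-20, 3)) = Rational(8660, 3)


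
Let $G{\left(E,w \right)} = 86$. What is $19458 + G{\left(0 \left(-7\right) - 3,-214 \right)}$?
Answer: $19544$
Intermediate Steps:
$19458 + G{\left(0 \left(-7\right) - 3,-214 \right)} = 19458 + 86 = 19544$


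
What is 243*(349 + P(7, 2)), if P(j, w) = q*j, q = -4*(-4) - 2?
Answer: 108621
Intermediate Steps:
q = 14 (q = 16 - 2 = 14)
P(j, w) = 14*j
243*(349 + P(7, 2)) = 243*(349 + 14*7) = 243*(349 + 98) = 243*447 = 108621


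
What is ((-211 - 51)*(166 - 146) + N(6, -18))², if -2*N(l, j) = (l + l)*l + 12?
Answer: 27899524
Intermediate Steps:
N(l, j) = -6 - l² (N(l, j) = -((l + l)*l + 12)/2 = -((2*l)*l + 12)/2 = -(2*l² + 12)/2 = -(12 + 2*l²)/2 = -6 - l²)
((-211 - 51)*(166 - 146) + N(6, -18))² = ((-211 - 51)*(166 - 146) + (-6 - 1*6²))² = (-262*20 + (-6 - 1*36))² = (-5240 + (-6 - 36))² = (-5240 - 42)² = (-5282)² = 27899524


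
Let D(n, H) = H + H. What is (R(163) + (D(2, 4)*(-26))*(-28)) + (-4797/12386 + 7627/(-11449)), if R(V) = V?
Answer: 848851000043/141807314 ≈ 5985.9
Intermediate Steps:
D(n, H) = 2*H
(R(163) + (D(2, 4)*(-26))*(-28)) + (-4797/12386 + 7627/(-11449)) = (163 + ((2*4)*(-26))*(-28)) + (-4797/12386 + 7627/(-11449)) = (163 + (8*(-26))*(-28)) + (-4797*1/12386 + 7627*(-1/11449)) = (163 - 208*(-28)) + (-4797/12386 - 7627/11449) = (163 + 5824) - 149388875/141807314 = 5987 - 149388875/141807314 = 848851000043/141807314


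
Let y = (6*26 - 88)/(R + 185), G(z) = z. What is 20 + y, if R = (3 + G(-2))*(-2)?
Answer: 3728/183 ≈ 20.372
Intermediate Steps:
R = -2 (R = (3 - 2)*(-2) = 1*(-2) = -2)
y = 68/183 (y = (6*26 - 88)/(-2 + 185) = (156 - 88)/183 = 68*(1/183) = 68/183 ≈ 0.37158)
20 + y = 20 + 68/183 = 3728/183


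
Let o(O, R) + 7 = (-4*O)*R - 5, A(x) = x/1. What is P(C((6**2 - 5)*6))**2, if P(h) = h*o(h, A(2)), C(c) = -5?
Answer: 19600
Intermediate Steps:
A(x) = x (A(x) = x*1 = x)
o(O, R) = -12 - 4*O*R (o(O, R) = -7 + ((-4*O)*R - 5) = -7 + (-4*O*R - 5) = -7 + (-5 - 4*O*R) = -12 - 4*O*R)
P(h) = h*(-12 - 8*h) (P(h) = h*(-12 - 4*h*2) = h*(-12 - 8*h))
P(C((6**2 - 5)*6))**2 = (-4*(-5)*(3 + 2*(-5)))**2 = (-4*(-5)*(3 - 10))**2 = (-4*(-5)*(-7))**2 = (-140)**2 = 19600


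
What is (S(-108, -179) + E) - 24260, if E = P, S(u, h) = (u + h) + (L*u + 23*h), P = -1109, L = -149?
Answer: -13681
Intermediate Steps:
S(u, h) = -148*u + 24*h (S(u, h) = (u + h) + (-149*u + 23*h) = (h + u) + (-149*u + 23*h) = -148*u + 24*h)
E = -1109
(S(-108, -179) + E) - 24260 = ((-148*(-108) + 24*(-179)) - 1109) - 24260 = ((15984 - 4296) - 1109) - 24260 = (11688 - 1109) - 24260 = 10579 - 24260 = -13681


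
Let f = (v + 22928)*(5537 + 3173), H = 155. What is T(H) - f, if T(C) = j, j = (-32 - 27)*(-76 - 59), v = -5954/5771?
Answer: -1152387495125/5771 ≈ -1.9969e+8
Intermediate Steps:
v = -5954/5771 (v = -5954*1/5771 = -5954/5771 ≈ -1.0317)
j = 7965 (j = -59*(-135) = 7965)
f = 1152433461140/5771 (f = (-5954/5771 + 22928)*(5537 + 3173) = (132311534/5771)*8710 = 1152433461140/5771 ≈ 1.9969e+8)
T(C) = 7965
T(H) - f = 7965 - 1*1152433461140/5771 = 7965 - 1152433461140/5771 = -1152387495125/5771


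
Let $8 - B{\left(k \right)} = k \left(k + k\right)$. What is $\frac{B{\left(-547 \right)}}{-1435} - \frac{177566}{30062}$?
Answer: $\frac{1773459421}{4313897} \approx 411.1$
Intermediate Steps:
$B{\left(k \right)} = 8 - 2 k^{2}$ ($B{\left(k \right)} = 8 - k \left(k + k\right) = 8 - k 2 k = 8 - 2 k^{2}$)
$\frac{B{\left(-547 \right)}}{-1435} - \frac{177566}{30062} = \frac{8 - 2 \left(-547\right)^{2}}{-1435} - \frac{177566}{30062} = \left(8 - 598418\right) \left(- \frac{1}{1435}\right) - \frac{88783}{15031} = \left(-598410\right) \left(- \frac{1}{1435}\right) - \frac{88783}{15031} = \frac{119682}{287} - \frac{88783}{15031} = \frac{1773459421}{4313897}$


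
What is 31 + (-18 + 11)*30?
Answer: -179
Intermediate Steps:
31 + (-18 + 11)*30 = 31 - 7*30 = 31 - 210 = -179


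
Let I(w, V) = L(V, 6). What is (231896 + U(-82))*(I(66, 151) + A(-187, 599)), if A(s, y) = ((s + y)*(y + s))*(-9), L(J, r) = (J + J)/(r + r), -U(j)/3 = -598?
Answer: -1071004191125/3 ≈ -3.5700e+11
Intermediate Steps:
U(j) = 1794 (U(j) = -3*(-598) = 1794)
L(J, r) = J/r (L(J, r) = (2*J)/((2*r)) = (2*J)*(1/(2*r)) = J/r)
I(w, V) = V/6
A(s, y) = -9*(s + y)**2 (A(s, y) = ((s + y)*(s + y))*(-9) = (s + y)**2*(-9) = -9*(s + y)**2)
(231896 + U(-82))*(I(66, 151) + A(-187, 599)) = (231896 + 1794)*((1/6)*151 - 9*(-187 + 599)**2) = 233690*(151/6 - 9*412**2) = 233690*(151/6 - 9*169744) = 233690*(151/6 - 1527696) = 233690*(-9166025/6) = -1071004191125/3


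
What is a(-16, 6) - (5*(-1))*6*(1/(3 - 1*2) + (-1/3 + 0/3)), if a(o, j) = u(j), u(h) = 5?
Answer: 25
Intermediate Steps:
a(o, j) = 5
a(-16, 6) - (5*(-1))*6*(1/(3 - 1*2) + (-1/3 + 0/3)) = 5 - (5*(-1))*6*(1/(3 - 1*2) + (-1/3 + 0/3)) = 5 - (-5*6)*(1/(3 - 2) + (-1*1/3 + 0*(1/3))) = 5 - (-30)*(1/1 + (-1/3 + 0)) = 5 - (-30)*(1 - 1/3) = 5 - (-30)*2/3 = 5 - 1*(-20) = 5 + 20 = 25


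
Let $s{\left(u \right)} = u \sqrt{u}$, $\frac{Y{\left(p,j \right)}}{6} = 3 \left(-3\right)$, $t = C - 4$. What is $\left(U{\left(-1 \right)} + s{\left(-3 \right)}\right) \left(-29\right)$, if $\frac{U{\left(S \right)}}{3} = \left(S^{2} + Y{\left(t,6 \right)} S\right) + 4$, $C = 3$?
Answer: $-5133 + 87 i \sqrt{3} \approx -5133.0 + 150.69 i$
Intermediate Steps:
$t = -1$ ($t = 3 - 4 = -1$)
$Y{\left(p,j \right)} = -54$ ($Y{\left(p,j \right)} = 6 \cdot 3 \left(-3\right) = 6 \left(-9\right) = -54$)
$U{\left(S \right)} = 12 - 162 S + 3 S^{2}$ ($U{\left(S \right)} = 3 \left(\left(S^{2} - 54 S\right) + 4\right) = 3 \left(4 + S^{2} - 54 S\right) = 12 - 162 S + 3 S^{2}$)
$s{\left(u \right)} = u^{\frac{3}{2}}$
$\left(U{\left(-1 \right)} + s{\left(-3 \right)}\right) \left(-29\right) = \left(\left(12 - -162 + 3 \left(-1\right)^{2}\right) + \left(-3\right)^{\frac{3}{2}}\right) \left(-29\right) = \left(\left(12 + 162 + 3 \cdot 1\right) - 3 i \sqrt{3}\right) \left(-29\right) = \left(\left(12 + 162 + 3\right) - 3 i \sqrt{3}\right) \left(-29\right) = \left(177 - 3 i \sqrt{3}\right) \left(-29\right) = -5133 + 87 i \sqrt{3}$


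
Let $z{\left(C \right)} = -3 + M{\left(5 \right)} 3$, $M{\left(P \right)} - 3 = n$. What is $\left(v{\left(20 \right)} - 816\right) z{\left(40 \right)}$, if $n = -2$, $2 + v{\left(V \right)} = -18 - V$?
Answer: $0$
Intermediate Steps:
$v{\left(V \right)} = -20 - V$ ($v{\left(V \right)} = -2 - \left(18 + V\right) = -20 - V$)
$M{\left(P \right)} = 1$ ($M{\left(P \right)} = 3 - 2 = 1$)
$z{\left(C \right)} = 0$ ($z{\left(C \right)} = -3 + 1 \cdot 3 = -3 + 3 = 0$)
$\left(v{\left(20 \right)} - 816\right) z{\left(40 \right)} = \left(\left(-20 - 20\right) - 816\right) 0 = \left(-40 - 816\right) 0 = \left(-856\right) 0 = 0$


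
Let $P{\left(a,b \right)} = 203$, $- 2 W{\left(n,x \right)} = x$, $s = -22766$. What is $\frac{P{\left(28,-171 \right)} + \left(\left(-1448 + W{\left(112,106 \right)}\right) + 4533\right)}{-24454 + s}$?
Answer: $- \frac{647}{9444} \approx -0.068509$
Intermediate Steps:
$W{\left(n,x \right)} = - \frac{x}{2}$
$\frac{P{\left(28,-171 \right)} + \left(\left(-1448 + W{\left(112,106 \right)}\right) + 4533\right)}{-24454 + s} = \frac{203 + \left(\left(-1448 - 53\right) + 4533\right)}{-24454 - 22766} = \frac{203 + \left(\left(-1448 - 53\right) + 4533\right)}{-47220} = \left(203 + \left(-1501 + 4533\right)\right) \left(- \frac{1}{47220}\right) = \left(203 + 3032\right) \left(- \frac{1}{47220}\right) = 3235 \left(- \frac{1}{47220}\right) = - \frac{647}{9444}$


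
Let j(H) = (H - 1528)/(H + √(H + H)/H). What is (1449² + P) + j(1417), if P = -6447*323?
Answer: 48993754527741/2845178711 + 111*√2834/2845178711 ≈ 17220.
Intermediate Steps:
j(H) = (-1528 + H)/(H + √2/√H) (j(H) = (-1528 + H)/(H + √(2*H)/H) = (-1528 + H)/(H + (√2*√H)/H) = (-1528 + H)/(H + √2/√H))
P = -2082381
(1449² + P) + j(1417) = (1449² - 2082381) + 1417*(-1528 + 1417)/(1417² + √2*√1417) = (2099601 - 2082381) + 1417*(-111)/(2007889 + √2834) = 17220 - 157287/(2007889 + √2834)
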